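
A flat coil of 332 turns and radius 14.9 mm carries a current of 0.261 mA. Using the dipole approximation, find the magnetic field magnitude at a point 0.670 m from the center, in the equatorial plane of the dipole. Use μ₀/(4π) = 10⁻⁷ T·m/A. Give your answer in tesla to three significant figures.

B ≈ 2.01×10⁻¹¹ T

m = NIA = NIπa² = 332·(2.61×10⁻⁴)·π·(0.0149)² = 6.044×10⁻⁵ A·m².
In the equatorial plane B = (μ₀/4π)·m/r³ (half the axial value).
B = (10⁻⁷)·(6.044×10⁻⁵) / (0.670)³ = 2.010×10⁻¹¹ T.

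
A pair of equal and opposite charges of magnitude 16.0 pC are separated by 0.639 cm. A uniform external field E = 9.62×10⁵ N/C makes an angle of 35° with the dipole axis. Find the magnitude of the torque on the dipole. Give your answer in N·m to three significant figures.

Dipole moment p = qd = (1.60×10⁻¹¹ C)(0.00639 m) = 1.022×10⁻¹³ C·m.
Torque on an electric dipole: τ = pE sinθ.
τ = (1.022×10⁻¹³)(9.62×10⁵)·sin35° = 5.639×10⁻⁸ N·m.

τ ≈ 5.64×10⁻⁸ N·m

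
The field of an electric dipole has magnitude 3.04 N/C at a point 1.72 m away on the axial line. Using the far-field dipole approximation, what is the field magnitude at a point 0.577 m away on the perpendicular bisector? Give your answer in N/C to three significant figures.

E ≈ 40.3 N/C

Dipole fields scale as 1/r³ in the far field.
The axial field is twice the equatorial field at the same r, so the geometry factor is 1/2.
E₂ = E₁ · (1/2) · (r₁/r₂)³ = 3.04 · 0.5 · (1.72/0.577)³.
(r₁/r₂)³ = (2.981)³ = 26.49.
E₂ ≈ 40.26 N/C.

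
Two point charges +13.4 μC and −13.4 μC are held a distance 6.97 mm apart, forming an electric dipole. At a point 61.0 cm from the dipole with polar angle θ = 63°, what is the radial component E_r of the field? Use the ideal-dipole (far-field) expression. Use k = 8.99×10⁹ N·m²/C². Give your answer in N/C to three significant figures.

E_r ≈ 3360 N/C

Dipole moment p = qd = (1.34×10⁻⁵ C)(0.00697 m) = 9.34×10⁻⁸ C·m.
For a dipole, E_r = (2kp cosθ)/r³.
kp/r³ = (8.99×10⁹)(9.34×10⁻⁸)/(0.610)³ = 3699 N/C.
E_r = 2·3699·cos63° = 3359 N/C.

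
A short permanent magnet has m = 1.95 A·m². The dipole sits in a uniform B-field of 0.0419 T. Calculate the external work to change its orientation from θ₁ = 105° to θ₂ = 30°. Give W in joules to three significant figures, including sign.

W_ext = ΔU = −mB cosθ₂ + mB cosθ₁ = mB(cosθ₁ − cosθ₂).
W = (1.95)(0.0419)·(cos105° − cos30°) = (0.08170)·(-1.1248) = -0.09191 J.

W ≈ -0.0919 J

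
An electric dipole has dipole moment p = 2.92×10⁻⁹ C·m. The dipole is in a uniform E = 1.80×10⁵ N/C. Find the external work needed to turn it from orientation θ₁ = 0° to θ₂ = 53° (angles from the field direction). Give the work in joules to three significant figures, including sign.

W_ext = ΔU = U(θ₂) − U(θ₁) = −pE cosθ₂ − (−pE cosθ₁) = pE(cosθ₁ − cosθ₂).
W = (2.92×10⁻⁹)(1.80×10⁵)·(cos0° − cos53°) = (5.256×10⁻⁴)·(+0.3982) = 2.093×10⁻⁴ J.

W ≈ 2.09×10⁻⁴ J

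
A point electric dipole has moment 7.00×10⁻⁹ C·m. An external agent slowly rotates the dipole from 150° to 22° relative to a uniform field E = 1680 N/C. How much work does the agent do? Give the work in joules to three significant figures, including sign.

W_ext = ΔU = U(θ₂) − U(θ₁) = −pE cosθ₂ − (−pE cosθ₁) = pE(cosθ₁ − cosθ₂).
W = (7.00×10⁻⁹)(1680)·(cos150° − cos22°) = (1.176×10⁻⁵)·(-1.7932) = -2.109×10⁻⁵ J.

W ≈ -2.11×10⁻⁵ J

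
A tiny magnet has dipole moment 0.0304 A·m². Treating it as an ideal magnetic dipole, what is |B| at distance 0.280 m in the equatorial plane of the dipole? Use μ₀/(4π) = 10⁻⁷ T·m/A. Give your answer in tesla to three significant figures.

B ≈ 1.38×10⁻⁷ T

In the equatorial plane B = (μ₀/4π)·m/r³ (half the axial value).
B = (10⁻⁷)·(0.0304) / (0.280)³ = 1.385×10⁻⁷ T.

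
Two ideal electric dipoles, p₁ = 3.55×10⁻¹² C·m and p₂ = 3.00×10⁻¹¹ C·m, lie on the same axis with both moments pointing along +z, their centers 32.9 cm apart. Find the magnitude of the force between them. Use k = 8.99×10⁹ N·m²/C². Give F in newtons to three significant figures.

F ≈ 4.90×10⁻¹⁰ N

On-axis field of dipole 1 at distance r: E = 2kp₁/r³. Force on dipole 2 is F = p₂·dE/dr (gradient along axis).
dE/dr = −6kp₁/r⁴, so |F| = 6kp₁p₂/r⁴ (attractive for aligned moments).
F = 6(8.99×10⁹)(3.55×10⁻¹²)(3.00×10⁻¹¹)/(0.329)⁴ = 4.903×10⁻¹⁰ N.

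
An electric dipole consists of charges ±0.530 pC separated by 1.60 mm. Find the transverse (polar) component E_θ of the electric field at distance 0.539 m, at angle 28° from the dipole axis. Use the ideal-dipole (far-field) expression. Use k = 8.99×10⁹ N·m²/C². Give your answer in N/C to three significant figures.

E_θ ≈ 2.29×10⁻⁵ N/C

Dipole moment p = qd = (5.30×10⁻¹³ C)(0.00160 m) = 8.48×10⁻¹⁶ C·m.
For a dipole, E_θ = (kp sinθ)/r³.
kp/r³ = (8.99×10⁹)(8.48×10⁻¹⁶)/(0.539)³ = 4.868×10⁻⁵ N/C.
E_θ = 4.868×10⁻⁵·sin28° = 2.286×10⁻⁵ N/C.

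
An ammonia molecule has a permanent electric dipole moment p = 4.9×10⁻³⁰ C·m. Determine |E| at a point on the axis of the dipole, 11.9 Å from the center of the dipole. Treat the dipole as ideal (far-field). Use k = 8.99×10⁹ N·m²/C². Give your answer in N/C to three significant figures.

On the dipole axis E = 2kp/r³.
E = 2·(8.99×10⁹)(4.90×10⁻³⁰) / (1.19×10⁻⁹)³ = 5.228×10⁷ N/C.

E ≈ 5.23×10⁷ N/C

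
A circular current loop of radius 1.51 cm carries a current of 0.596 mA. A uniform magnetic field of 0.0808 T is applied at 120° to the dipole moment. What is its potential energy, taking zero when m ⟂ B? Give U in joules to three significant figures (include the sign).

Magnetic moment m = IA = Iπa² = (5.96×10⁻⁴)·π·(0.0151)² = 4.269×10⁻⁷ A·m².
U = −m·B = −mB cosθ.
U = −(4.269×10⁻⁷)(0.0808)·cos120° = 1.725×10⁻⁸ J.

U ≈ 1.72×10⁻⁸ J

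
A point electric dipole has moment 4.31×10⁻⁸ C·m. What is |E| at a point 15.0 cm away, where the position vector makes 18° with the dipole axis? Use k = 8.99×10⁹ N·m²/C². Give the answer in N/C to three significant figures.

At angle θ the dipole field magnitude is E = (kp/r³)·√(1 + 3cos²θ).
kp/r³ = (8.99×10⁹)(4.31×10⁻⁸) / (0.150)³ = 1.148×10⁵ N/C.
√(1 + 3cos²18°) = √(1 + 3·0.9045) = √3.7135 ≈ 1.9271.
E ≈ 1.148×10⁵ × 1.927 = 2.212×10⁵ N/C.

E ≈ 2.21×10⁵ N/C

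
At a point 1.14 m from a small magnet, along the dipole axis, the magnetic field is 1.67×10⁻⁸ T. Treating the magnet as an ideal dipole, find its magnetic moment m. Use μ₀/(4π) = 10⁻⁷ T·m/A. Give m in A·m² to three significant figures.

On axis B = (μ₀/4π)·2m/r³, so m = Br³·4π/(μ₀·2).
m = (1.67×10⁻⁸)·(1.14)³ / (2·10⁻⁷) = 0.1237 A·m².

m ≈ 0.124 A·m²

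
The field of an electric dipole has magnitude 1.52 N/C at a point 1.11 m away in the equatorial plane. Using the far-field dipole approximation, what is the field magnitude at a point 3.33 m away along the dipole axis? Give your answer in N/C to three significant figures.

Dipole fields scale as 1/r³ in the far field.
The axial field is twice the equatorial field at the same r, so the geometry factor is 2/1.
E₂ = E₁ · (2/1) · (r₁/r₂)³ = 1.52 · 2 · (1.11/3.33)³.
(r₁/r₂)³ = (0.3333)³ = 0.03704.
E₂ ≈ 0.1126 N/C.

E ≈ 0.113 N/C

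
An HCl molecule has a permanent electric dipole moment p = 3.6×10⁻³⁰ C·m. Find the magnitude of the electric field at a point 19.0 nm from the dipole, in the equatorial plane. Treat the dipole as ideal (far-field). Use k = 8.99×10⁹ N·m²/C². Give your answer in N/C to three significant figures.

In the equatorial plane E = kp/r³.
E = (8.99×10⁹)(3.60×10⁻³⁰) / (1.90×10⁻⁸)³ = 4718 N/C.

E ≈ 4720 N/C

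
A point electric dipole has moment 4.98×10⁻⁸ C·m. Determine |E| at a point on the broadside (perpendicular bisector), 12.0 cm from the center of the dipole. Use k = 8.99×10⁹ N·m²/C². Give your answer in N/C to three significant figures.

E ≈ 2.59×10⁵ N/C

In the equatorial plane E = kp/r³.
E = (8.99×10⁹)(4.98×10⁻⁸) / (0.120)³ = 2.591×10⁵ N/C.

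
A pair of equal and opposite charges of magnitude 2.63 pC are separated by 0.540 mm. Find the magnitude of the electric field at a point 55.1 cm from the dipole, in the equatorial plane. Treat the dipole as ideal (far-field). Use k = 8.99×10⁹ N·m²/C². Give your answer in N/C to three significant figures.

E ≈ 7.63×10⁻⁵ N/C

Dipole moment p = qd = (2.63×10⁻¹² C)(5.40×10⁻⁴ m) = 1.42×10⁻¹⁵ C·m.
In the equatorial plane E = kp/r³.
E = (8.99×10⁹)(1.42×10⁻¹⁵) / (0.551)³ = 7.631×10⁻⁵ N/C.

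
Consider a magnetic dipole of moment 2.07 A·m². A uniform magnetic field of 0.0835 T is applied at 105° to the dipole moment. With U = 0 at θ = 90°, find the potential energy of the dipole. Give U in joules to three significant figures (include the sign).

U ≈ 0.0447 J

U = −m·B = −mB cosθ.
U = −(2.07)(0.0835)·cos105° = 0.04474 J.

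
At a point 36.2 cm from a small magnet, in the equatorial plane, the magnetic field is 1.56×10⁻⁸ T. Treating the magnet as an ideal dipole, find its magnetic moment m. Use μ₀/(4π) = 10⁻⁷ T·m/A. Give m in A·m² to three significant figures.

m ≈ 0.00740 A·m²

In the equatorial plane B = (μ₀/4π)·m/r³, so m = Br³·4π/(μ₀).
m = (1.56×10⁻⁸)·(0.362)³ / (10⁻⁷) = 0.007400 A·m².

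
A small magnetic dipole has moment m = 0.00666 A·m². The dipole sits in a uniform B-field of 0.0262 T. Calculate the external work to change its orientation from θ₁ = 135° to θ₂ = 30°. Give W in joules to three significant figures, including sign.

W_ext = ΔU = −mB cosθ₂ + mB cosθ₁ = mB(cosθ₁ − cosθ₂).
W = (0.00666)(0.0262)·(cos135° − cos30°) = (1.745×10⁻⁴)·(-1.5731) = -2.745×10⁻⁴ J.

W ≈ -2.74×10⁻⁴ J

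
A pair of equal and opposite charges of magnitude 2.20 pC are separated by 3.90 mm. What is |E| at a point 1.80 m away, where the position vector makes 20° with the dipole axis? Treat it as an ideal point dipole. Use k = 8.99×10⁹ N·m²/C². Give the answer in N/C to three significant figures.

E ≈ 2.53×10⁻⁵ N/C

Dipole moment p = qd = (2.20×10⁻¹² C)(0.00390 m) = 8.58×10⁻¹⁵ C·m.
At angle θ the dipole field magnitude is E = (kp/r³)·√(1 + 3cos²θ).
kp/r³ = (8.99×10⁹)(8.58×10⁻¹⁵) / (1.80)³ = 1.323×10⁻⁵ N/C.
√(1 + 3cos²20°) = √(1 + 3·0.8830) = √3.6491 ≈ 1.9103.
E ≈ 1.323×10⁻⁵ × 1.910 = 2.527×10⁻⁵ N/C.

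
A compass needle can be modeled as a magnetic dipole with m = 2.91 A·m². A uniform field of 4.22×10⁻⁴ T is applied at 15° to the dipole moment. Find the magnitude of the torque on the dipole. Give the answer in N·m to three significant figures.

τ ≈ 3.18×10⁻⁴ N·m

Torque on a magnetic dipole: τ = mB sinθ.
τ = (2.91)(4.22×10⁻⁴)·sin15° = 3.178×10⁻⁴ N·m.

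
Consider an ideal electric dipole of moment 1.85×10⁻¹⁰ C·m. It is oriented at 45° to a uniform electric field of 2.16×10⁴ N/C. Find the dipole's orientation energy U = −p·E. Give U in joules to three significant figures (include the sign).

U ≈ -2.83×10⁻⁶ J

U = −p·E = −pE cosθ.
U = −(1.85×10⁻¹⁰)(2.16×10⁴)·cos45° = -2.826×10⁻⁶ J.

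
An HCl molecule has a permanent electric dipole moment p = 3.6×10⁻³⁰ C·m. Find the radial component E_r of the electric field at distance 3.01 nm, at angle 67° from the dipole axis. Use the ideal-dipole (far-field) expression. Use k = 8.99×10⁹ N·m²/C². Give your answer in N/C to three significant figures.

E_r ≈ 9.27×10⁵ N/C

For a dipole, E_r = (2kp cosθ)/r³.
kp/r³ = (8.99×10⁹)(3.60×10⁻³⁰)/(3.01×10⁻⁹)³ = 1.187×10⁶ N/C.
E_r = 2·1.187×10⁶·cos67° = 9.274×10⁵ N/C.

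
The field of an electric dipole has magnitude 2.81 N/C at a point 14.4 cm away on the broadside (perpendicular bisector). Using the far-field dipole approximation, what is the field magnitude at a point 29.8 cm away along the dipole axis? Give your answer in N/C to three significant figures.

Dipole fields scale as 1/r³ in the far field.
The axial field is twice the equatorial field at the same r, so the geometry factor is 2/1.
E₂ = E₁ · (2/1) · (r₁/r₂)³ = 2.81 · 2 · (14.4/29.8)³.
(r₁/r₂)³ = (0.4832)³ = 0.1128.
E₂ ≈ 0.6341 N/C.

E ≈ 0.634 N/C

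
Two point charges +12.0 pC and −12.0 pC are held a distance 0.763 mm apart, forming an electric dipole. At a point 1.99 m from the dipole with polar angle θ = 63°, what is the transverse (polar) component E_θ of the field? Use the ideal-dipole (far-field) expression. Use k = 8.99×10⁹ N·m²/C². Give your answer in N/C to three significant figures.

E_θ ≈ 9.31×10⁻⁶ N/C

Dipole moment p = qd = (1.20×10⁻¹¹ C)(7.63×10⁻⁴ m) = 9.156×10⁻¹⁵ C·m.
For a dipole, E_θ = (kp sinθ)/r³.
kp/r³ = (8.99×10⁹)(9.156×10⁻¹⁵)/(1.99)³ = 1.044×10⁻⁵ N/C.
E_θ = 1.044×10⁻⁵·sin63° = 9.307×10⁻⁶ N/C.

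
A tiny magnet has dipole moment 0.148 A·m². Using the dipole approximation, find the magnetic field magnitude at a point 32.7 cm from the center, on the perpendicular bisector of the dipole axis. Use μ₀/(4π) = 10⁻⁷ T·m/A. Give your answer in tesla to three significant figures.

B ≈ 4.23×10⁻⁷ T

In the equatorial plane B = (μ₀/4π)·m/r³ (half the axial value).
B = (10⁻⁷)·(0.148) / (0.327)³ = 4.233×10⁻⁷ T.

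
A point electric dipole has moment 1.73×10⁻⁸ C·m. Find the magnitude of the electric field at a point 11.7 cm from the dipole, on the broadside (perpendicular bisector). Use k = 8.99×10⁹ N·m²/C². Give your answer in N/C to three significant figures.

E ≈ 9.71×10⁴ N/C

In the equatorial plane E = kp/r³.
E = (8.99×10⁹)(1.73×10⁻⁸) / (0.117)³ = 9.711×10⁴ N/C.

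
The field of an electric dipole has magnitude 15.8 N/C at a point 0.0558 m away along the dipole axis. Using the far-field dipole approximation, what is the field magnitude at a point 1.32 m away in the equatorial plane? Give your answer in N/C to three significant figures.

E ≈ 5.97×10⁻⁴ N/C

Dipole fields scale as 1/r³ in the far field.
The axial field is twice the equatorial field at the same r, so the geometry factor is 1/2.
E₂ = E₁ · (1/2) · (r₁/r₂)³ = 15.8 · 0.5 · (0.0558/1.32)³.
(r₁/r₂)³ = (0.04227)³ = 7.554e-05.
E₂ ≈ 5.968×10⁻⁴ N/C.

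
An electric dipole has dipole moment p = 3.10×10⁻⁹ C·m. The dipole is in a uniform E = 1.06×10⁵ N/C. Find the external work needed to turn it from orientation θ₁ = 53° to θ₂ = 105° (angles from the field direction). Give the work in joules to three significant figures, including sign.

W_ext = ΔU = U(θ₂) − U(θ₁) = −pE cosθ₂ − (−pE cosθ₁) = pE(cosθ₁ − cosθ₂).
W = (3.10×10⁻⁹)(1.06×10⁵)·(cos53° − cos105°) = (3.286×10⁻⁴)·(+0.8606) = 2.828×10⁻⁴ J.

W ≈ 2.83×10⁻⁴ J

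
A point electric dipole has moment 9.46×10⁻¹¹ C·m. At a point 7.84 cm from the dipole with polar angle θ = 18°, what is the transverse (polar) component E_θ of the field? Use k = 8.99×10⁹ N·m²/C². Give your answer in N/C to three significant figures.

E_θ ≈ 545 N/C

For a dipole, E_θ = (kp sinθ)/r³.
kp/r³ = (8.99×10⁹)(9.46×10⁻¹¹)/(0.0784)³ = 1765 N/C.
E_θ = 1765·sin18° = 545.4 N/C.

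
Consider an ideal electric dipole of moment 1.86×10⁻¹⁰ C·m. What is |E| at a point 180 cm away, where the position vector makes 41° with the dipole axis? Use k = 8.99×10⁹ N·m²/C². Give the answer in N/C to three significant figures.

E ≈ 0.472 N/C

At angle θ the dipole field magnitude is E = (kp/r³)·√(1 + 3cos²θ).
kp/r³ = (8.99×10⁹)(1.86×10⁻¹⁰) / (1.80)³ = 0.2867 N/C.
√(1 + 3cos²41°) = √(1 + 3·0.5696) = √2.7088 ≈ 1.6458.
E ≈ 0.2867 × 1.646 = 0.4719 N/C.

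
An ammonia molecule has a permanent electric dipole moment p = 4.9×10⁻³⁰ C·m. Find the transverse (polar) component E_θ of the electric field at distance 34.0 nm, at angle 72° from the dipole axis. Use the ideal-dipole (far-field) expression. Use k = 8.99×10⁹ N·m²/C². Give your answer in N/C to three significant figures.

E_θ ≈ 1070 N/C

For a dipole, E_θ = (kp sinθ)/r³.
kp/r³ = (8.99×10⁹)(4.90×10⁻³⁰)/(3.40×10⁻⁸)³ = 1121 N/C.
E_θ = 1121·sin72° = 1066 N/C.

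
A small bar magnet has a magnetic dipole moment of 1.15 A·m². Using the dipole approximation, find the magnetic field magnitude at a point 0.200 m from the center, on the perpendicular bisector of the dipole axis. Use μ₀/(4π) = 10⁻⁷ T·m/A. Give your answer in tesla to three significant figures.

B ≈ 1.44×10⁻⁵ T

In the equatorial plane B = (μ₀/4π)·m/r³ (half the axial value).
B = (10⁻⁷)·(1.15) / (0.200)³ = 1.437×10⁻⁵ T.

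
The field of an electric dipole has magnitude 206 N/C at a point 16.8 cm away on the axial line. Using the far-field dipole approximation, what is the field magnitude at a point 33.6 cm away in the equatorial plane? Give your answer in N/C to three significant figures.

Dipole fields scale as 1/r³ in the far field.
The axial field is twice the equatorial field at the same r, so the geometry factor is 1/2.
E₂ = E₁ · (1/2) · (r₁/r₂)³ = 206 · 0.5 · (16.8/33.6)³.
(r₁/r₂)³ = (0.5)³ = 0.125.
E₂ ≈ 12.88 N/C.

E ≈ 12.9 N/C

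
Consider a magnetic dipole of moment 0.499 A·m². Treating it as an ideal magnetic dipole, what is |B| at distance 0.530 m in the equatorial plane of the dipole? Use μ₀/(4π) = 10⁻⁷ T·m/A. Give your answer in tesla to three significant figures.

B ≈ 3.35×10⁻⁷ T

In the equatorial plane B = (μ₀/4π)·m/r³ (half the axial value).
B = (10⁻⁷)·(0.499) / (0.530)³ = 3.352×10⁻⁷ T.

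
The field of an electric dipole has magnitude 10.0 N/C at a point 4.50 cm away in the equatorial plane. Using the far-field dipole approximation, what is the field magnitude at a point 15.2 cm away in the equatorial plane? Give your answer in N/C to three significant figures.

Dipole fields scale as 1/r³ in the far field; the geometry is the same at both points.
E₂ = E₁ · (r₁/r₂)³ = 10.0 · (4.50/15.2)³.
(r₁/r₂)³ = (0.2961)³ = 0.02595.
E₂ ≈ 0.2595 N/C.

E ≈ 0.259 N/C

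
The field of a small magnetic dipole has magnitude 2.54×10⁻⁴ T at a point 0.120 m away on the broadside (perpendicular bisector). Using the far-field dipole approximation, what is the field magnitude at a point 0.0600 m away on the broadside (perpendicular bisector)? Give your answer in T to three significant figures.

Dipole fields scale as 1/r³ in the far field; the geometry is the same at both points.
B₂ = B₁ · (r₁/r₂)³ = 2.54×10⁻⁴ · (0.120/0.0600)³.
(r₁/r₂)³ = (2)³ = 8.
B₂ ≈ 0.002032 T.

B ≈ 0.00203 T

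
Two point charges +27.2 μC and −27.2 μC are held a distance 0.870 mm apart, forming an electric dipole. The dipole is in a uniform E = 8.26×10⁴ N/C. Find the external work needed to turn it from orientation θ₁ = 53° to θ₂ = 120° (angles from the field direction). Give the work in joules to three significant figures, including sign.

Dipole moment p = qd = (2.72×10⁻⁵ C)(8.70×10⁻⁴ m) = 2.366×10⁻⁸ C·m.
W_ext = ΔU = U(θ₂) − U(θ₁) = −pE cosθ₂ − (−pE cosθ₁) = pE(cosθ₁ − cosθ₂).
W = (2.366×10⁻⁸)(8.26×10⁴)·(cos53° − cos120°) = (0.001954)·(+1.1018) = 0.002153 J.

W ≈ 0.00215 J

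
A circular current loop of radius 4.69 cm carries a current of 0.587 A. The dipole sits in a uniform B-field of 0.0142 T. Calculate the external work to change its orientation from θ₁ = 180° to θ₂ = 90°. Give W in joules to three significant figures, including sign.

W ≈ -5.76×10⁻⁵ J

Magnetic moment m = IA = Iπa² = (0.587)·π·(0.0469)² = 0.004056 A·m².
W_ext = ΔU = −mB cosθ₂ + mB cosθ₁ = mB(cosθ₁ − cosθ₂).
W = (0.004056)(0.0142)·(cos180° − cos90°) = (5.760×10⁻⁵)·(-1.0000) = -5.760×10⁻⁵ J.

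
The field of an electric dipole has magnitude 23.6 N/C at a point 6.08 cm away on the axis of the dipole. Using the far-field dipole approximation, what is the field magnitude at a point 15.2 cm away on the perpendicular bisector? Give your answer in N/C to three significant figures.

E ≈ 0.755 N/C

Dipole fields scale as 1/r³ in the far field.
The axial field is twice the equatorial field at the same r, so the geometry factor is 1/2.
E₂ = E₁ · (1/2) · (r₁/r₂)³ = 23.6 · 0.5 · (6.08/15.2)³.
(r₁/r₂)³ = (0.4)³ = 0.064.
E₂ ≈ 0.7552 N/C.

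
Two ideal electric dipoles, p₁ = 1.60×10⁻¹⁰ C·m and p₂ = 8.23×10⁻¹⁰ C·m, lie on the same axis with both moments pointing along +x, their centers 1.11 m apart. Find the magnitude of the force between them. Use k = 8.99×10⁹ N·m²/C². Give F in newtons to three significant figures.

F ≈ 4.68×10⁻⁹ N

On-axis field of dipole 1 at distance r: E = 2kp₁/r³. Force on dipole 2 is F = p₂·dE/dr (gradient along axis).
dE/dr = −6kp₁/r⁴, so |F| = 6kp₁p₂/r⁴ (attractive for aligned moments).
F = 6(8.99×10⁹)(1.60×10⁻¹⁰)(8.23×10⁻¹⁰)/(1.11)⁴ = 4.679×10⁻⁹ N.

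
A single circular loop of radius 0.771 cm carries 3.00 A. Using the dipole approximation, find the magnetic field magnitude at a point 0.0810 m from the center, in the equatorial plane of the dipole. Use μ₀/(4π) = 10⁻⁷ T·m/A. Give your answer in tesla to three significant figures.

Magnetic moment m = IA = Iπa² = (3.00)·π·(0.00771)² = 5.602×10⁻⁴ A·m².
In the equatorial plane B = (μ₀/4π)·m/r³ (half the axial value).
B = (10⁻⁷)·(5.602×10⁻⁴) / (0.0810)³ = 1.054×10⁻⁷ T.

B ≈ 1.05×10⁻⁷ T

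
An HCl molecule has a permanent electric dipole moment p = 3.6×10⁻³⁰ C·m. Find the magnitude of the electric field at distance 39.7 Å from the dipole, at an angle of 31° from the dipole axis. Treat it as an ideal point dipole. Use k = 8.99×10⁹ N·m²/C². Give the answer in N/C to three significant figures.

E ≈ 9.26×10⁵ N/C

At angle θ the dipole field magnitude is E = (kp/r³)·√(1 + 3cos²θ).
kp/r³ = (8.99×10⁹)(3.60×10⁻³⁰) / (3.97×10⁻⁹)³ = 5.172×10⁵ N/C.
√(1 + 3cos²31°) = √(1 + 3·0.7347) = √3.2042 ≈ 1.7900.
E ≈ 5.172×10⁵ × 1.790 = 9.259×10⁵ N/C.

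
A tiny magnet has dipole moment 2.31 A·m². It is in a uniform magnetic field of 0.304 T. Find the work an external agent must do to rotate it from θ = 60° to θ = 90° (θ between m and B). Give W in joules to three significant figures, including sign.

W ≈ 0.351 J

W_ext = ΔU = −mB cosθ₂ + mB cosθ₁ = mB(cosθ₁ − cosθ₂).
W = (2.31)(0.304)·(cos60° − cos90°) = (0.7022)·(+0.5000) = 0.3511 J.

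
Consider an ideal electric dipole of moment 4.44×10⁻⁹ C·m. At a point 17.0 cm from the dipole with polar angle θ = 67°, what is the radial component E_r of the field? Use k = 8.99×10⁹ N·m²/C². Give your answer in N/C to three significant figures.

For a dipole, E_r = (2kp cosθ)/r³.
kp/r³ = (8.99×10⁹)(4.44×10⁻⁹)/(0.170)³ = 8124 N/C.
E_r = 2·8124·cos67° = 6349 N/C.

E_r ≈ 6350 N/C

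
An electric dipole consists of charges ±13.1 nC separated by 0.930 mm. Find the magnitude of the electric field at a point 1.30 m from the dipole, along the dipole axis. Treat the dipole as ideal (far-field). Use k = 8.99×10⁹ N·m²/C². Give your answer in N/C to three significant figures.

Dipole moment p = qd = (1.31×10⁻⁸ C)(9.30×10⁻⁴ m) = 1.218×10⁻¹¹ C·m.
On the dipole axis E = 2kp/r³.
E = 2·(8.99×10⁹)(1.218×10⁻¹¹) / (1.30)³ = 0.09968 N/C.

E ≈ 0.0997 N/C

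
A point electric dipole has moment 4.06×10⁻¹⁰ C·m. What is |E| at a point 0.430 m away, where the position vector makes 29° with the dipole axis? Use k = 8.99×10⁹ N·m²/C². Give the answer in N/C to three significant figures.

At angle θ the dipole field magnitude is E = (kp/r³)·√(1 + 3cos²θ).
kp/r³ = (8.99×10⁹)(4.06×10⁻¹⁰) / (0.430)³ = 45.91 N/C.
√(1 + 3cos²29°) = √(1 + 3·0.7650) = √3.2949 ≈ 1.8152.
E ≈ 45.91 × 1.815 = 83.33 N/C.

E ≈ 83.3 N/C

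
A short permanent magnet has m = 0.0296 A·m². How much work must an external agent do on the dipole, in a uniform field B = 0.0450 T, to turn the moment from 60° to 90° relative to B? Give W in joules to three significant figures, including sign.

W ≈ 6.66×10⁻⁴ J

W_ext = ΔU = −mB cosθ₂ + mB cosθ₁ = mB(cosθ₁ − cosθ₂).
W = (0.0296)(0.0450)·(cos60° − cos90°) = (0.001332)·(+0.5000) = 6.660×10⁻⁴ J.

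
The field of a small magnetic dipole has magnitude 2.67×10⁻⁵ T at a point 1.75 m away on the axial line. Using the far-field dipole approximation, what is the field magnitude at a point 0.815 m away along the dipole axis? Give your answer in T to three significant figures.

B ≈ 2.64×10⁻⁴ T

Dipole fields scale as 1/r³ in the far field; the geometry is the same at both points.
B₂ = B₁ · (r₁/r₂)³ = 2.67×10⁻⁵ · (1.75/0.815)³.
(r₁/r₂)³ = (2.147)³ = 9.9.
B₂ ≈ 2.643×10⁻⁴ T.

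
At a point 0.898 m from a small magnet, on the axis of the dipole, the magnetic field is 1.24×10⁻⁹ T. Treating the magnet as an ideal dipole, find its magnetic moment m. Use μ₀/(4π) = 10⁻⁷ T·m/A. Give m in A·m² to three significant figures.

m ≈ 0.00449 A·m²

On axis B = (μ₀/4π)·2m/r³, so m = Br³·4π/(μ₀·2).
m = (1.24×10⁻⁹)·(0.898)³ / (2·10⁻⁷) = 0.004490 A·m².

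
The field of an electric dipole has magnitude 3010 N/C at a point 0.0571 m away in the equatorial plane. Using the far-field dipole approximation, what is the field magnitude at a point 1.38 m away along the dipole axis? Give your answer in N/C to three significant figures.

Dipole fields scale as 1/r³ in the far field.
The axial field is twice the equatorial field at the same r, so the geometry factor is 2/1.
E₂ = E₁ · (2/1) · (r₁/r₂)³ = 3010 · 2 · (0.0571/1.38)³.
(r₁/r₂)³ = (0.04138)³ = 7.084e-05.
E₂ ≈ 0.4264 N/C.

E ≈ 0.426 N/C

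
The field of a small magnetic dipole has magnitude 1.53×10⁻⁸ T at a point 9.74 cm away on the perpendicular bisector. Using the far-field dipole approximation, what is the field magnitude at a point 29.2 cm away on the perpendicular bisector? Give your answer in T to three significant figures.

Dipole fields scale as 1/r³ in the far field; the geometry is the same at both points.
B₂ = B₁ · (r₁/r₂)³ = 1.53×10⁻⁸ · (9.74/29.2)³.
(r₁/r₂)³ = (0.3336)³ = 0.03711.
B₂ ≈ 5.678×10⁻¹⁰ T.

B ≈ 5.68×10⁻¹⁰ T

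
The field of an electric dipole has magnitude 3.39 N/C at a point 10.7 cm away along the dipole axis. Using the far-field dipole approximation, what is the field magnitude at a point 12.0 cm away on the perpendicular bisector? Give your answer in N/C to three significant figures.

Dipole fields scale as 1/r³ in the far field.
The axial field is twice the equatorial field at the same r, so the geometry factor is 1/2.
E₂ = E₁ · (1/2) · (r₁/r₂)³ = 3.39 · 0.5 · (10.7/12.0)³.
(r₁/r₂)³ = (0.8917)³ = 0.7089.
E₂ ≈ 1.202 N/C.

E ≈ 1.20 N/C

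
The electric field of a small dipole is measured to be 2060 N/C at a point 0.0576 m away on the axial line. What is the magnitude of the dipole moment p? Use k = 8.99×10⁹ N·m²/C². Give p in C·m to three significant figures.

On axis E = 2kp/r³, so p = Er³/(2k).
p = (2060)·(0.0576)³ / (2·8.99×10⁹) = 2.190×10⁻¹¹ C·m.

p ≈ 2.19×10⁻¹¹ C·m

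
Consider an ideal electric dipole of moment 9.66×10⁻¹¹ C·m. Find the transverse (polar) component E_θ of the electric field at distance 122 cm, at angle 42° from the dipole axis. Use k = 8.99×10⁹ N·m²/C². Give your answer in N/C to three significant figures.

E_θ ≈ 0.320 N/C

For a dipole, E_θ = (kp sinθ)/r³.
kp/r³ = (8.99×10⁹)(9.66×10⁻¹¹)/(1.22)³ = 0.4783 N/C.
E_θ = 0.4783·sin42° = 0.3200 N/C.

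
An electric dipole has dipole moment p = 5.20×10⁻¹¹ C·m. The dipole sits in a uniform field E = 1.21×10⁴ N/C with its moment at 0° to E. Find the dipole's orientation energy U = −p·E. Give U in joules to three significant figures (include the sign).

U ≈ -6.29×10⁻⁷ J

U = −p·E = −pE cosθ.
U = −(5.20×10⁻¹¹)(1.21×10⁴)·cos0° = -6.292×10⁻⁷ J.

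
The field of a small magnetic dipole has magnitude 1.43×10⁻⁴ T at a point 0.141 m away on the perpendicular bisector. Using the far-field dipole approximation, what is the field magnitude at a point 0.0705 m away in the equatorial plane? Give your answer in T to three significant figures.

B ≈ 0.00114 T

Dipole fields scale as 1/r³ in the far field; the geometry is the same at both points.
B₂ = B₁ · (r₁/r₂)³ = 1.43×10⁻⁴ · (0.141/0.0705)³.
(r₁/r₂)³ = (2)³ = 8.
B₂ ≈ 0.001144 T.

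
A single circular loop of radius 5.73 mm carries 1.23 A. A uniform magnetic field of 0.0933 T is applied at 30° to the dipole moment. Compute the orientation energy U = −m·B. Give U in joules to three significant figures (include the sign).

Magnetic moment m = IA = Iπa² = (1.23)·π·(0.00573)² = 1.269×10⁻⁴ A·m².
U = −m·B = −mB cosθ.
U = −(1.269×10⁻⁴)(0.0933)·cos30° = -1.025×10⁻⁵ J.

U ≈ -1.03×10⁻⁵ J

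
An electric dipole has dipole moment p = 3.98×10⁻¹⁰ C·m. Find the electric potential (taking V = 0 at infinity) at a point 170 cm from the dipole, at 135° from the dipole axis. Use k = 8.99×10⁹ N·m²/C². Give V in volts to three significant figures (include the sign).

The dipole potential is V = kp cosθ / r².
V = (8.99×10⁹)(3.98×10⁻¹⁰)·cos135° / (1.70)² = -0.8754 V.

V ≈ -0.875 V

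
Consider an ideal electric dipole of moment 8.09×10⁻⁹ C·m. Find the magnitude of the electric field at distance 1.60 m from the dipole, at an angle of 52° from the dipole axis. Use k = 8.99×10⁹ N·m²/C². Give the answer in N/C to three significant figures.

At angle θ the dipole field magnitude is E = (kp/r³)·√(1 + 3cos²θ).
kp/r³ = (8.99×10⁹)(8.09×10⁻⁹) / (1.60)³ = 17.76 N/C.
√(1 + 3cos²52°) = √(1 + 3·0.3790) = √2.1371 ≈ 1.4619.
E ≈ 17.76 × 1.462 = 25.96 N/C.

E ≈ 26.0 N/C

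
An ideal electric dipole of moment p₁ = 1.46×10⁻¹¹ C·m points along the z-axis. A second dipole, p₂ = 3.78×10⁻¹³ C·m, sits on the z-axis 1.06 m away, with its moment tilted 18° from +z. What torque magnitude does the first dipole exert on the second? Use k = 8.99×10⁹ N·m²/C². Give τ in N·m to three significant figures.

The second dipole sits on the axis of the first, so the field there is axial: E₁ = 2kp₁/r³ along +z.
E₁ = 2(8.99×10⁹)(1.46×10⁻¹¹)/(1.06)³ = 0.2204 N/C.
Torque on the second dipole: τ = p₂ E₁ sinθ.
τ = (3.78×10⁻¹³)(0.2204)·sin18° = 2.575×10⁻¹⁴ N·m.

τ ≈ 2.57×10⁻¹⁴ N·m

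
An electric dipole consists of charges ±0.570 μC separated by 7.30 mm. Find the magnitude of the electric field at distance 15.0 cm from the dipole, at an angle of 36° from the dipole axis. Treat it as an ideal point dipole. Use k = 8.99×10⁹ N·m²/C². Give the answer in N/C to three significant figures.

Dipole moment p = qd = (5.70×10⁻⁷ C)(0.00730 m) = 4.161×10⁻⁹ C·m.
At angle θ the dipole field magnitude is E = (kp/r³)·√(1 + 3cos²θ).
kp/r³ = (8.99×10⁹)(4.161×10⁻⁹) / (0.150)³ = 1.108×10⁴ N/C.
√(1 + 3cos²36°) = √(1 + 3·0.6545) = √2.9635 ≈ 1.7215.
E ≈ 1.108×10⁴ × 1.721 = 1.908×10⁴ N/C.

E ≈ 1.91×10⁴ N/C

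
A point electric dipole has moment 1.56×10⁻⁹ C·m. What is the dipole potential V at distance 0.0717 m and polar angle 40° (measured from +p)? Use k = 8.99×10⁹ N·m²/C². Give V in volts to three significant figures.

V ≈ 2090 V

The dipole potential is V = kp cosθ / r².
V = (8.99×10⁹)(1.56×10⁻⁹)·cos40° / (0.0717)² = 2090 V.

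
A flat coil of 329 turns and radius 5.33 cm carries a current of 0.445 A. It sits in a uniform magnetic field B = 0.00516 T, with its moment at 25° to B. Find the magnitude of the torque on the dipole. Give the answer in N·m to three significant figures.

τ ≈ 0.00285 N·m

m = NIA = NIπa² = 329·(0.445)·π·(0.0533)² = 1.307 A·m².
Torque on a magnetic dipole: τ = mB sinθ.
τ = (1.307)(0.00516)·sin25° = 0.002850 N·m.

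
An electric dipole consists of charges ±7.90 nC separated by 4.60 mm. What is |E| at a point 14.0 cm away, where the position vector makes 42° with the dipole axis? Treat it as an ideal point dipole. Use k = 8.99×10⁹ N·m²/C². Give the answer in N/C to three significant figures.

Dipole moment p = qd = (7.90×10⁻⁹ C)(0.00460 m) = 3.634×10⁻¹¹ C·m.
At angle θ the dipole field magnitude is E = (kp/r³)·√(1 + 3cos²θ).
kp/r³ = (8.99×10⁹)(3.634×10⁻¹¹) / (0.140)³ = 119.1 N/C.
√(1 + 3cos²42°) = √(1 + 3·0.5523) = √2.6568 ≈ 1.6300.
E ≈ 119.1 × 1.630 = 194.1 N/C.

E ≈ 194 N/C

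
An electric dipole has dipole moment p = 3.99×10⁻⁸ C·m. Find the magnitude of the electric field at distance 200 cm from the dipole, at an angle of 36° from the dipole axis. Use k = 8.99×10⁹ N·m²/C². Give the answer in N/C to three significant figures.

E ≈ 77.2 N/C

At angle θ the dipole field magnitude is E = (kp/r³)·√(1 + 3cos²θ).
kp/r³ = (8.99×10⁹)(3.99×10⁻⁸) / (2.00)³ = 44.84 N/C.
√(1 + 3cos²36°) = √(1 + 3·0.6545) = √2.9635 ≈ 1.7215.
E ≈ 44.84 × 1.721 = 77.19 N/C.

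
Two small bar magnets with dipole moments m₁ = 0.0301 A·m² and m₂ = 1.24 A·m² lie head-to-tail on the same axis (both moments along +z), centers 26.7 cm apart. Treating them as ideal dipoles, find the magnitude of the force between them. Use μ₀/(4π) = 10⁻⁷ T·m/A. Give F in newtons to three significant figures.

F ≈ 4.41×10⁻⁶ N

On-axis B of dipole 1: B = (μ₀/4π)·2m₁/r³. Force on dipole 2: F = m₂·dB/dr.
dB/dr = −(μ₀/4π)·6m₁/r⁴, so |F| = (μ₀/4π)·6m₁m₂/r⁴.
F = 6(10⁻⁷)(0.0301)(1.24)/(0.267)⁴ = 4.407×10⁻⁶ N.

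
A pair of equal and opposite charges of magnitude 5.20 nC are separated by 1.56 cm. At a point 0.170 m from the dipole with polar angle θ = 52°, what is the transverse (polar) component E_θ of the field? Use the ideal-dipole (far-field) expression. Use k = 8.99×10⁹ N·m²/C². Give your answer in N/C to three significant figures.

Dipole moment p = qd = (5.20×10⁻⁹ C)(0.0156 m) = 8.112×10⁻¹¹ C·m.
For a dipole, E_θ = (kp sinθ)/r³.
kp/r³ = (8.99×10⁹)(8.112×10⁻¹¹)/(0.170)³ = 148.4 N/C.
E_θ = 148.4·sin52° = 117.0 N/C.

E_θ ≈ 117 N/C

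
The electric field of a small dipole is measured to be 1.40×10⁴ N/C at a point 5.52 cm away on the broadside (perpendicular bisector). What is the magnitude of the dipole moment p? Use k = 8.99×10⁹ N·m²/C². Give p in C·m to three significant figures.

p ≈ 2.62×10⁻¹⁰ C·m

In the equatorial plane E = kp/r³, so p = Er³/(k).
p = (1.40×10⁴)·(0.0552)³ / (8.99×10⁹) = 2.619×10⁻¹⁰ C·m.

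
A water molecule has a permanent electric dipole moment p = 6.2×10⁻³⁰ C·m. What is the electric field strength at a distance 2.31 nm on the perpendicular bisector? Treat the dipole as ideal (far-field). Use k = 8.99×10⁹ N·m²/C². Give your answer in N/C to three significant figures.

In the equatorial plane E = kp/r³.
E = (8.99×10⁹)(6.20×10⁻³⁰) / (2.31×10⁻⁹)³ = 4.522×10⁶ N/C.

E ≈ 4.52×10⁶ N/C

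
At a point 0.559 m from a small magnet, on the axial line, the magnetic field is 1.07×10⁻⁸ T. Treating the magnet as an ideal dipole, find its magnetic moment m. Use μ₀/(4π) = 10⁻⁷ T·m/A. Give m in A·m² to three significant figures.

On axis B = (μ₀/4π)·2m/r³, so m = Br³·4π/(μ₀·2).
m = (1.07×10⁻⁸)·(0.559)³ / (2·10⁻⁷) = 0.009345 A·m².

m ≈ 0.00935 A·m²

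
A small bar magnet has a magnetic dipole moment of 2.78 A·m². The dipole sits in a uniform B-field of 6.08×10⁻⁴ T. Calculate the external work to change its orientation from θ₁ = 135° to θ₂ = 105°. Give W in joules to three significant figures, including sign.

W ≈ -7.58×10⁻⁴ J

W_ext = ΔU = −mB cosθ₂ + mB cosθ₁ = mB(cosθ₁ − cosθ₂).
W = (2.78)(6.08×10⁻⁴)·(cos135° − cos105°) = (0.001690)·(-0.4483) = -7.577×10⁻⁴ J.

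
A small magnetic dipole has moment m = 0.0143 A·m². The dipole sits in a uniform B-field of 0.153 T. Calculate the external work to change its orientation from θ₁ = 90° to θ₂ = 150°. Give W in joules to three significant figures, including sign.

W ≈ 0.00189 J

W_ext = ΔU = −mB cosθ₂ + mB cosθ₁ = mB(cosθ₁ − cosθ₂).
W = (0.0143)(0.153)·(cos90° − cos150°) = (0.002188)·(+0.8660) = 0.001895 J.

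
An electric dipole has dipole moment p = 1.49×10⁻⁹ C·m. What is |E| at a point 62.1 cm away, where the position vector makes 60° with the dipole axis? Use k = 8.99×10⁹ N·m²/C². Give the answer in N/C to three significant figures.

E ≈ 74.0 N/C

At angle θ the dipole field magnitude is E = (kp/r³)·√(1 + 3cos²θ).
kp/r³ = (8.99×10⁹)(1.49×10⁻⁹) / (0.621)³ = 55.93 N/C.
√(1 + 3cos²60°) = √(1 + 3·0.2500) = √1.7500 ≈ 1.3229.
E ≈ 55.93 × 1.323 = 73.99 N/C.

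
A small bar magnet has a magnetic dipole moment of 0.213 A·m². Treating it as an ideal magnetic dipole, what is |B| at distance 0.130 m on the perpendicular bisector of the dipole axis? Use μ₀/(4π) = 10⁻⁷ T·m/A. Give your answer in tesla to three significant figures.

In the equatorial plane B = (μ₀/4π)·m/r³ (half the axial value).
B = (10⁻⁷)·(0.213) / (0.130)³ = 9.695×10⁻⁶ T.

B ≈ 9.70×10⁻⁶ T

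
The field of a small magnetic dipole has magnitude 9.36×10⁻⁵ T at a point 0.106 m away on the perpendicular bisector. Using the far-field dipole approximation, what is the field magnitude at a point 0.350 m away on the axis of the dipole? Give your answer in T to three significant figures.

B ≈ 5.20×10⁻⁶ T

Dipole fields scale as 1/r³ in the far field.
The axial field is twice the equatorial field at the same r, so the geometry factor is 2/1.
B₂ = B₁ · (2/1) · (r₁/r₂)³ = 9.36×10⁻⁵ · 2 · (0.106/0.350)³.
(r₁/r₂)³ = (0.3029)³ = 0.02778.
B₂ ≈ 5.200×10⁻⁶ T.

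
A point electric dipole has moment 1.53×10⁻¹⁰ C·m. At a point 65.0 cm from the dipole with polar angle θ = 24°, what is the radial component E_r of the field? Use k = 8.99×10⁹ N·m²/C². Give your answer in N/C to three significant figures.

E_r ≈ 9.15 N/C

For a dipole, E_r = (2kp cosθ)/r³.
kp/r³ = (8.99×10⁹)(1.53×10⁻¹⁰)/(0.650)³ = 5.009 N/C.
E_r = 2·5.009·cos24° = 9.151 N/C.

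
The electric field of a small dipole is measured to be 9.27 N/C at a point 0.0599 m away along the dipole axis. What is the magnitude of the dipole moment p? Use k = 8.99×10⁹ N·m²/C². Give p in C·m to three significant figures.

On axis E = 2kp/r³, so p = Er³/(2k).
p = (9.27)·(0.0599)³ / (2·8.99×10⁹) = 1.108×10⁻¹³ C·m.

p ≈ 1.11×10⁻¹³ C·m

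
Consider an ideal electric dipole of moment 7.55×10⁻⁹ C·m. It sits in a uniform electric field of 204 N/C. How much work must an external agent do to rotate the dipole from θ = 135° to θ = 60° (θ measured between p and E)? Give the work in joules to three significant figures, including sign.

W ≈ -1.86×10⁻⁶ J

W_ext = ΔU = U(θ₂) − U(θ₁) = −pE cosθ₂ − (−pE cosθ₁) = pE(cosθ₁ − cosθ₂).
W = (7.55×10⁻⁹)(204)·(cos135° − cos60°) = (1.540×10⁻⁶)·(-1.2071) = -1.859×10⁻⁶ J.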